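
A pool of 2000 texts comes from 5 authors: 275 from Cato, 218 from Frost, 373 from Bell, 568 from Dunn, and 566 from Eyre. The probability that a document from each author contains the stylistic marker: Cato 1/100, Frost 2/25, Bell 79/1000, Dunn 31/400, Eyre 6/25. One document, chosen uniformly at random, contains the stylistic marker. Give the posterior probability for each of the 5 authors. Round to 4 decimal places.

By Bayes' rule, posterior ∝ prior × likelihood:
  Cato: 0.1375 × 0.01 = 0.001375
  Frost: 0.109 × 0.08 = 0.00872
  Bell: 0.1865 × 0.079 = 0.0147335
  Dunn: 0.284 × 0.0775 = 0.02201
  Eyre: 0.283 × 0.24 = 0.06792
Sum = 0.1147585.
P(Cato | marker) = 0.001375/0.1147585 ≈ 0.0120
P(Frost | marker) = 0.00872/0.1147585 ≈ 0.0760
P(Bell | marker) = 0.0147335/0.1147585 ≈ 0.1284
P(Dunn | marker) = 0.02201/0.1147585 ≈ 0.1918
P(Eyre | marker) = 0.06792/0.1147585 ≈ 0.5919

Cato 0.0120, Frost 0.0760, Bell 0.1284, Dunn 0.1918, Eyre 0.5919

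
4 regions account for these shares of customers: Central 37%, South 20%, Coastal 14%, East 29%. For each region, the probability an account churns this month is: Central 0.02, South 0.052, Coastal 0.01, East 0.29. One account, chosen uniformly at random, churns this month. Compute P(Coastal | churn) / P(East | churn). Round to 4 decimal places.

0.0166

Unnormalized posteriors (prior × likelihood):
  Central: 0.37 × 0.02 = 0.0074
  South: 0.2 × 0.052 = 0.0104
  Coastal: 0.14 × 0.01 = 0.0014
  East: 0.29 × 0.29 = 0.0841
Total = 0.1033.
The ratio is 0.0014 / 0.0841 (the normalizer cancels) = 0.0166.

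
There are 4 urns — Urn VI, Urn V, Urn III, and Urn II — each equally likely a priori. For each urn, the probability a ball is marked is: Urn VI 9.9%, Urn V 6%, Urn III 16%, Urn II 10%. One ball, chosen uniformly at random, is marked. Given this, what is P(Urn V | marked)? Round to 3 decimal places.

0.143

Since the prior is uniform, the posterior is proportional to the likelihood:
  Urn VI: 0.099
  Urn V: 0.06
  Urn III: 0.16
  Urn II: 0.1
Total = 0.419.
P(Urn V | evidence) = 0.06 / 0.419 ≈ 0.143.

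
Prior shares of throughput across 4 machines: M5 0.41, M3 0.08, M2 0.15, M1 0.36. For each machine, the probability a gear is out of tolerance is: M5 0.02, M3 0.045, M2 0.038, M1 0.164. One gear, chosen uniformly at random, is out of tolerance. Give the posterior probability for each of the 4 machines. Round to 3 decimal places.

M5 0.107, M3 0.047, M2 0.074, M1 0.771

Unnormalized posteriors (prior × likelihood):
  M5: 0.41 × 0.02 = 0.0082
  M3: 0.08 × 0.045 = 0.0036
  M2: 0.15 × 0.038 = 0.0057
  M1: 0.36 × 0.164 = 0.05904
Sum = 0.07654.
P(M5 | oversize) = 0.0082/0.07654 ≈ 0.107
P(M3 | oversize) = 0.0036/0.07654 ≈ 0.047
P(M2 | oversize) = 0.0057/0.07654 ≈ 0.074
P(M1 | oversize) = 0.05904/0.07654 ≈ 0.771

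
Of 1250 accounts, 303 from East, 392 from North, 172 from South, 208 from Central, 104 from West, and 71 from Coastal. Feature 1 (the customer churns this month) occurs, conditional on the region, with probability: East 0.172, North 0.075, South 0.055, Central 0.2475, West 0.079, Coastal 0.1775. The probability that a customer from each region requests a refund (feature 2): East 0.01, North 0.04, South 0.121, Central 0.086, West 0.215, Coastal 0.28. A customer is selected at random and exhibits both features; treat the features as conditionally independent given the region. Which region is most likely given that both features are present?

Central

Unnormalized posteriors (prior × likelihood):
  East: 0.2424 × 0.172 × 0.01 = 0.000416928
  North: 0.3136 × 0.075 × 0.04 = 0.0009408
  South: 0.1376 × 0.055 × 0.121 = 0.000915728
  Central: 0.1664 × 0.2475 × 0.086 = 0.003541824
  West: 0.0832 × 0.079 × 0.215 = 0.001413152
  Coastal: 0.0568 × 0.1775 × 0.28 = 0.00282296
Normalizing constant = 0.010051392.
Largest term belongs to Central, so Central is most probable.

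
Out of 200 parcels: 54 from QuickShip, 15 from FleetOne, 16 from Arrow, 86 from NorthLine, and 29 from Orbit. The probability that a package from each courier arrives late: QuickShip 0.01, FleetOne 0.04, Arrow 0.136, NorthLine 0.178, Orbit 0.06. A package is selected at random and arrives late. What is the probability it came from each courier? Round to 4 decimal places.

QuickShip 0.0265, FleetOne 0.0295, Arrow 0.1069, NorthLine 0.7517, Orbit 0.0854

Compute prior × likelihood for every hypothesis:
  QuickShip: 0.27 × 0.01 = 0.0027
  FleetOne: 0.075 × 0.04 = 0.003
  Arrow: 0.08 × 0.136 = 0.01088
  NorthLine: 0.43 × 0.178 = 0.07654
  Orbit: 0.145 × 0.06 = 0.0087
Sum = 0.10182.
P(QuickShip | late) = 0.0027/0.10182 ≈ 0.0265
P(FleetOne | late) = 0.003/0.10182 ≈ 0.0295
P(Arrow | late) = 0.01088/0.10182 ≈ 0.1069
P(NorthLine | late) = 0.07654/0.10182 ≈ 0.7517
P(Orbit | late) = 0.0087/0.10182 ≈ 0.0854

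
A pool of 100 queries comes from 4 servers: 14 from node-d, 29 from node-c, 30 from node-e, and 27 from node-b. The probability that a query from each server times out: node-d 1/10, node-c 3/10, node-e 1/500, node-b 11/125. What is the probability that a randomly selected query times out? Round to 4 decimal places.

0.1254

Prior × likelihood for each hypothesis:
  node-d: 0.14 × 0.1 = 0.014
  node-c: 0.29 × 0.3 = 0.087
  node-e: 0.3 × 0.002 = 0.0006
  node-b: 0.27 × 0.088 = 0.02376
P(timeout) = 0.014 + 0.087 + 0.0006 + 0.02376 = 0.12536 → 0.1254.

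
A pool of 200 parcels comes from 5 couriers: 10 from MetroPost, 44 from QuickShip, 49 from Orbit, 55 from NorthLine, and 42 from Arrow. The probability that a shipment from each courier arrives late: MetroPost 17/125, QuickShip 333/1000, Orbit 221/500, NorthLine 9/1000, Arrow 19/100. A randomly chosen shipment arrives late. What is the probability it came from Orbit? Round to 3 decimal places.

By Bayes' rule, posterior ∝ prior × likelihood:
  MetroPost: 0.05 × 0.136 = 0.0068
  QuickShip: 0.22 × 0.333 = 0.07326
  Orbit: 0.245 × 0.442 = 0.10829
  NorthLine: 0.275 × 0.009 = 0.002475
  Arrow: 0.21 × 0.19 = 0.0399
Total = 0.230725.
P(Orbit | evidence) = 0.10829 / 0.230725 ≈ 0.469.

0.469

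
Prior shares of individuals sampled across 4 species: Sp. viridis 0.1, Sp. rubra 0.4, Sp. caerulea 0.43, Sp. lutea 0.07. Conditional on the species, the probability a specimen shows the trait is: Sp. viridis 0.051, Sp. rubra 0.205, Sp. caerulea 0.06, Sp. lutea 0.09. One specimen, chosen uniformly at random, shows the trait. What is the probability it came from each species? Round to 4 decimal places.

Sp. viridis 0.0428, Sp. rubra 0.6879, Sp. caerulea 0.2164, Sp. lutea 0.0529

Compute prior × likelihood for every hypothesis:
  Sp. viridis: 0.1 × 0.051 = 0.0051
  Sp. rubra: 0.4 × 0.205 = 0.082
  Sp. caerulea: 0.43 × 0.06 = 0.0258
  Sp. lutea: 0.07 × 0.09 = 0.0063
Sum = 0.1192.
P(Sp. viridis | trait) = 0.0051/0.1192 ≈ 0.0428
P(Sp. rubra | trait) = 0.082/0.1192 ≈ 0.6879
P(Sp. caerulea | trait) = 0.0258/0.1192 ≈ 0.2164
P(Sp. lutea | trait) = 0.0063/0.1192 ≈ 0.0529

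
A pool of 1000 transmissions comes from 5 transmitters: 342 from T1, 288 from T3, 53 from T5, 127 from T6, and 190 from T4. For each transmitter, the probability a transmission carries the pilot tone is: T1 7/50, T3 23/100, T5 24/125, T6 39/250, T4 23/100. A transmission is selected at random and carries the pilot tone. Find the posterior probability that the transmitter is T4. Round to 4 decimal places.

By Bayes' rule, posterior ∝ prior × likelihood:
  T1: 0.342 × 0.14 = 0.04788
  T3: 0.288 × 0.23 = 0.06624
  T5: 0.053 × 0.192 = 0.010176
  T6: 0.127 × 0.156 = 0.019812
  T4: 0.19 × 0.23 = 0.0437
Total = 0.187808.
P(T4 | evidence) = 0.0437 / 0.187808 ≈ 0.2327.

0.2327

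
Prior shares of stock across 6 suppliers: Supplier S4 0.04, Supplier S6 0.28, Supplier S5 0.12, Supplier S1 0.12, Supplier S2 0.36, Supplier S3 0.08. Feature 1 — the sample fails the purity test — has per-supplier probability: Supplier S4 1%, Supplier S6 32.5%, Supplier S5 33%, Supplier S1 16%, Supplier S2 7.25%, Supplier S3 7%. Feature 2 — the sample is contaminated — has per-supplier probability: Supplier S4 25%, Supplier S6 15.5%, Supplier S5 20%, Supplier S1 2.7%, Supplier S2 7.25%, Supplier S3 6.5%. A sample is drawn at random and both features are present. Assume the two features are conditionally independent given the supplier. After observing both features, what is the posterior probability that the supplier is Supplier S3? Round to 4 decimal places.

0.0146

Unnormalized posteriors (prior × likelihood):
  Supplier S4: 0.04 × 0.01 × 0.25 = 0.0001
  Supplier S6: 0.28 × 0.325 × 0.155 = 0.014105
  Supplier S5: 0.12 × 0.33 × 0.2 = 0.00792
  Supplier S1: 0.12 × 0.16 × 0.027 = 0.0005184
  Supplier S2: 0.36 × 0.0725 × 0.0725 = 0.00189225
  Supplier S3: 0.08 × 0.07 × 0.065 = 0.000364
Total = 0.02489965.
P(Supplier S3 | evidence) = 0.000364 / 0.02489965 ≈ 0.0146.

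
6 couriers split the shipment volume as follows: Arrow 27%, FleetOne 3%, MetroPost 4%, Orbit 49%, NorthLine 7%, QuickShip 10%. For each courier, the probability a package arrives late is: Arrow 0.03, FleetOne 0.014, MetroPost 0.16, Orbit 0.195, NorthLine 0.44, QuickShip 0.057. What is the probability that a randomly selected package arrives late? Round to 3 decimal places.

Compute prior × likelihood for every hypothesis:
  Arrow: 0.27 × 0.03 = 0.0081
  FleetOne: 0.03 × 0.014 = 0.00042
  MetroPost: 0.04 × 0.16 = 0.0064
  Orbit: 0.49 × 0.195 = 0.09555
  NorthLine: 0.07 × 0.44 = 0.0308
  QuickShip: 0.1 × 0.057 = 0.0057
P(late) = 0.0081 + 0.00042 + 0.0064 + 0.09555 + 0.0308 + 0.0057 = 0.14697 → 0.147.

0.147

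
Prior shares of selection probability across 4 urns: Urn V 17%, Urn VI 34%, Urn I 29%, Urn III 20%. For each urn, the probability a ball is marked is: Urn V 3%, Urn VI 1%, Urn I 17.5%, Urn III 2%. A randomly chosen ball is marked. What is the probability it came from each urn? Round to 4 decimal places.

Urn V 0.0806, Urn VI 0.0538, Urn I 0.8024, Urn III 0.0632

Unnormalized posteriors (prior × likelihood):
  Urn V: 0.17 × 0.03 = 0.0051
  Urn VI: 0.34 × 0.01 = 0.0034
  Urn I: 0.29 × 0.175 = 0.05075
  Urn III: 0.2 × 0.02 = 0.004
Sum = 0.06325.
P(Urn V | marked) = 0.0051/0.06325 ≈ 0.0806
P(Urn VI | marked) = 0.0034/0.06325 ≈ 0.0538
P(Urn I | marked) = 0.05075/0.06325 ≈ 0.8024
P(Urn III | marked) = 0.004/0.06325 ≈ 0.0632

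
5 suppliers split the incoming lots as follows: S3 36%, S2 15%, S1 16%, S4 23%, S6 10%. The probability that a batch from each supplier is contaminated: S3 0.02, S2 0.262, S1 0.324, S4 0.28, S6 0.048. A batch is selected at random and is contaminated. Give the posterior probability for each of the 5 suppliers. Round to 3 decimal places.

S3 0.043, S2 0.235, S1 0.309, S4 0.384, S6 0.029

Unnormalized posteriors (prior × likelihood):
  S3: 0.36 × 0.02 = 0.0072
  S2: 0.15 × 0.262 = 0.0393
  S1: 0.16 × 0.324 = 0.05184
  S4: 0.23 × 0.28 = 0.0644
  S6: 0.1 × 0.048 = 0.0048
Total = 0.16754.
P(S3 | contaminated) = 0.0072/0.16754 ≈ 0.043
P(S2 | contaminated) = 0.0393/0.16754 ≈ 0.235
P(S1 | contaminated) = 0.05184/0.16754 ≈ 0.309
P(S4 | contaminated) = 0.0644/0.16754 ≈ 0.384
P(S6 | contaminated) = 0.0048/0.16754 ≈ 0.029
(Check: 0.043+0.235+0.309+0.384+0.029 = 1.000.)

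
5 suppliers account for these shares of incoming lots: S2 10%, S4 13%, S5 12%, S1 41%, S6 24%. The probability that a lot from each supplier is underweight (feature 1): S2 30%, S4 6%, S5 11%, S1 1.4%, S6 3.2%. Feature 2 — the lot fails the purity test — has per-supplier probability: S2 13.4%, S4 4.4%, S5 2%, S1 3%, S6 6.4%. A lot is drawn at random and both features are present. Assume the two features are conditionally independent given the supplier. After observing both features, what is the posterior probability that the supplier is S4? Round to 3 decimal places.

By Bayes' rule, posterior ∝ prior × likelihood:
  S2: 0.1 × 0.3 × 0.134 = 0.00402
  S4: 0.13 × 0.06 × 0.044 = 0.0003432
  S5: 0.12 × 0.11 × 0.02 = 0.000264
  S1: 0.41 × 0.014 × 0.03 = 0.0001722
  S6: 0.24 × 0.032 × 0.064 = 0.00049152
Sum = 0.00529092.
P(S4 | evidence) = 0.0003432 / 0.00529092 ≈ 0.065.

0.065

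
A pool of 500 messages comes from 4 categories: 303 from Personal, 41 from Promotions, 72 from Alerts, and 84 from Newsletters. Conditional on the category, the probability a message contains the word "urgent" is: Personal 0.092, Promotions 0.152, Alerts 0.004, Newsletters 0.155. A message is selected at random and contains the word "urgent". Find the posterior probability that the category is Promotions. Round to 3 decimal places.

0.131

Compute prior × likelihood for every hypothesis:
  Personal: 0.606 × 0.092 = 0.055752
  Promotions: 0.082 × 0.152 = 0.012464
  Alerts: 0.144 × 0.004 = 0.000576
  Newsletters: 0.168 × 0.155 = 0.02604
Sum = 0.094832.
P(Promotions | evidence) = 0.012464 / 0.094832 ≈ 0.131.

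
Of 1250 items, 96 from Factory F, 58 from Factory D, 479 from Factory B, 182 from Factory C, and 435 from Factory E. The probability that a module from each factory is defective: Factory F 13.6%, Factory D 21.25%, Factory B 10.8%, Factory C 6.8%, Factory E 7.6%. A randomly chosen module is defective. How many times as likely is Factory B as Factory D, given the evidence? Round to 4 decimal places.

4.1973

Compute prior × likelihood for every hypothesis:
  Factory F: 0.0768 × 0.136 = 0.0104448
  Factory D: 0.0464 × 0.2125 = 0.00986
  Factory B: 0.3832 × 0.108 = 0.0413856
  Factory C: 0.1456 × 0.068 = 0.0099008
  Factory E: 0.348 × 0.076 = 0.026448
Total = 0.0980392.
The ratio is 0.0413856 / 0.00986 (the normalizer cancels) = 4.1973.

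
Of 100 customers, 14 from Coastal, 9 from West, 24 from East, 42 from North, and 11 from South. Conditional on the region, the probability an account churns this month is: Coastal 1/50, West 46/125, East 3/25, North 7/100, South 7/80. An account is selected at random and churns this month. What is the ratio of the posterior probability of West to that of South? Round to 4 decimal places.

Unnormalized posteriors (prior × likelihood):
  Coastal: 0.14 × 0.02 = 0.0028
  West: 0.09 × 0.368 = 0.03312
  East: 0.24 × 0.12 = 0.0288
  North: 0.42 × 0.07 = 0.0294
  South: 0.11 × 0.0875 = 0.009625
Total = 0.103745.
The ratio is 0.03312 / 0.009625 (the normalizer cancels) = 3.4410.

3.4410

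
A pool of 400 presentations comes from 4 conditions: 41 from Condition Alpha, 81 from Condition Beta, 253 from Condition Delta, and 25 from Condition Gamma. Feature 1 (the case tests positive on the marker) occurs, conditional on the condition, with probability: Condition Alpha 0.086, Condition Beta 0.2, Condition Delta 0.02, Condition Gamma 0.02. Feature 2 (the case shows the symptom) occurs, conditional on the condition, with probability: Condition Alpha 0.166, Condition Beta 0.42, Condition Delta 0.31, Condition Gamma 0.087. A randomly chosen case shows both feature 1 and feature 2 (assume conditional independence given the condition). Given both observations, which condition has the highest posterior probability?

Condition Beta

Prior × likelihood for each hypothesis:
  Condition Alpha: 0.1025 × 0.086 × 0.166 = 0.00146329
  Condition Beta: 0.2025 × 0.2 × 0.42 = 0.01701
  Condition Delta: 0.6325 × 0.02 × 0.31 = 0.0039215
  Condition Gamma: 0.0625 × 0.02 × 0.087 = 0.00010875
Normalizing constant = 0.02250354.
Largest term belongs to Condition Beta, so Condition Beta is most probable.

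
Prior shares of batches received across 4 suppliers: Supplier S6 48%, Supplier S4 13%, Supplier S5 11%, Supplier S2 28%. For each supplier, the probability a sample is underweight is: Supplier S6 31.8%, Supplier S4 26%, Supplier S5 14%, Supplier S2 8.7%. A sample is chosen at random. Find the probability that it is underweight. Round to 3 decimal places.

By Bayes' rule, posterior ∝ prior × likelihood:
  Supplier S6: 0.48 × 0.318 = 0.15264
  Supplier S4: 0.13 × 0.26 = 0.0338
  Supplier S5: 0.11 × 0.14 = 0.0154
  Supplier S2: 0.28 × 0.087 = 0.02436
P(underweight) = 0.15264 + 0.0338 + 0.0154 + 0.02436 = 0.2262 → 0.226.

0.226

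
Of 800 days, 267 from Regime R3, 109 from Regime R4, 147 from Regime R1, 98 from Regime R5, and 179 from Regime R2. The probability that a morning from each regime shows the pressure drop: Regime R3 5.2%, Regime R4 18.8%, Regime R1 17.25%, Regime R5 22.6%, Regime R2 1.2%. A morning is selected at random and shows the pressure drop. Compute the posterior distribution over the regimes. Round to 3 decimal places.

Regime R3 0.165, Regime R4 0.244, Regime R1 0.302, Regime R5 0.264, Regime R2 0.026

Prior × likelihood for each hypothesis:
  Regime R3: 0.33375 × 0.052 = 0.017355
  Regime R4: 0.13625 × 0.188 = 0.025615
  Regime R1: 0.18375 × 0.1725 = 0.031696875
  Regime R5: 0.1225 × 0.226 = 0.027685
  Regime R2: 0.22375 × 0.012 = 0.002685
Normalizing constant = 0.105036875.
P(Regime R3 | drop) = 0.017355/0.105036875 ≈ 0.165
P(Regime R4 | drop) = 0.025615/0.105036875 ≈ 0.244
P(Regime R1 | drop) = 0.031696875/0.105036875 ≈ 0.302
P(Regime R5 | drop) = 0.027685/0.105036875 ≈ 0.264
P(Regime R2 | drop) = 0.002685/0.105036875 ≈ 0.026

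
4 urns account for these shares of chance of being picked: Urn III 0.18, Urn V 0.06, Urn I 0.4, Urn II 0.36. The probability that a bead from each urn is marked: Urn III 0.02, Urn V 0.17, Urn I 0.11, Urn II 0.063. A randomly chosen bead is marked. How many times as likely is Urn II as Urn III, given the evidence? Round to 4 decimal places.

Prior × likelihood for each hypothesis:
  Urn III: 0.18 × 0.02 = 0.0036
  Urn V: 0.06 × 0.17 = 0.0102
  Urn I: 0.4 × 0.11 = 0.044
  Urn II: 0.36 × 0.063 = 0.02268
Total = 0.08048.
The ratio is 0.02268 / 0.0036 (the normalizer cancels) = 6.3000.

6.3000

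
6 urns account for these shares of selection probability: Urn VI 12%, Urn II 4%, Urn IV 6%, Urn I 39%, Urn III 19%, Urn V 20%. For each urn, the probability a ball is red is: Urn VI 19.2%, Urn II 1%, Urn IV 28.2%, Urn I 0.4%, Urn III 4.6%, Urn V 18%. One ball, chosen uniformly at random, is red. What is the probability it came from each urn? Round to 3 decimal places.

Urn VI 0.266, Urn II 0.005, Urn IV 0.195, Urn I 0.018, Urn III 0.101, Urn V 0.415

Prior × likelihood for each hypothesis:
  Urn VI: 0.12 × 0.192 = 0.02304
  Urn II: 0.04 × 0.01 = 0.0004
  Urn IV: 0.06 × 0.282 = 0.01692
  Urn I: 0.39 × 0.004 = 0.00156
  Urn III: 0.19 × 0.046 = 0.00874
  Urn V: 0.2 × 0.18 = 0.036
Sum = 0.08666.
P(Urn VI | red) = 0.02304/0.08666 ≈ 0.266
P(Urn II | red) = 0.0004/0.08666 ≈ 0.005
P(Urn IV | red) = 0.01692/0.08666 ≈ 0.195
P(Urn I | red) = 0.00156/0.08666 ≈ 0.018
P(Urn III | red) = 0.00874/0.08666 ≈ 0.101
P(Urn V | red) = 0.036/0.08666 ≈ 0.415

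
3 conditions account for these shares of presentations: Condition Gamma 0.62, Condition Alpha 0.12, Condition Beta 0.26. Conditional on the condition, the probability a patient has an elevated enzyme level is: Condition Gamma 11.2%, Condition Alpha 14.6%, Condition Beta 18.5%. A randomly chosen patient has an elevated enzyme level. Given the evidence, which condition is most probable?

Compute prior × likelihood for every hypothesis:
  Condition Gamma: 0.62 × 0.112 = 0.06944
  Condition Alpha: 0.12 × 0.146 = 0.01752
  Condition Beta: 0.26 × 0.185 = 0.0481
Total = 0.13506.
Largest term belongs to Condition Gamma, so Condition Gamma is most probable.

Condition Gamma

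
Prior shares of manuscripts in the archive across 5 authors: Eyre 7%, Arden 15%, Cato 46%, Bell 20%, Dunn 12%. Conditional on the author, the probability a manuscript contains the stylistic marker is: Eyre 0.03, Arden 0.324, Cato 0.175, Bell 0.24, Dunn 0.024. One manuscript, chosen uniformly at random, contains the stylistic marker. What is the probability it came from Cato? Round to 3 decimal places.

Prior × likelihood for each hypothesis:
  Eyre: 0.07 × 0.03 = 0.0021
  Arden: 0.15 × 0.324 = 0.0486
  Cato: 0.46 × 0.175 = 0.0805
  Bell: 0.2 × 0.24 = 0.048
  Dunn: 0.12 × 0.024 = 0.00288
Total = 0.18208.
P(Cato | evidence) = 0.0805 / 0.18208 ≈ 0.442.

0.442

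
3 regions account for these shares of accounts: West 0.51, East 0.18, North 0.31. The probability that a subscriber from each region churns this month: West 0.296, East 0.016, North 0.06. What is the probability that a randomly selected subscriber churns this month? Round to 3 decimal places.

0.172

Prior × likelihood for each hypothesis:
  West: 0.51 × 0.296 = 0.15096
  East: 0.18 × 0.016 = 0.00288
  North: 0.31 × 0.06 = 0.0186
P(churn) = 0.15096 + 0.00288 + 0.0186 = 0.17244 → 0.172.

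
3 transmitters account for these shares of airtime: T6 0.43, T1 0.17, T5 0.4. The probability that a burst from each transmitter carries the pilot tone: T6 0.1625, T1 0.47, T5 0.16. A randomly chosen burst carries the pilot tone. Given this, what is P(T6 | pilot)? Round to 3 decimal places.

0.327

Compute prior × likelihood for every hypothesis:
  T6: 0.43 × 0.1625 = 0.069875
  T1: 0.17 × 0.47 = 0.0799
  T5: 0.4 × 0.16 = 0.064
Total = 0.213775.
P(T6 | evidence) = 0.069875 / 0.213775 ≈ 0.327.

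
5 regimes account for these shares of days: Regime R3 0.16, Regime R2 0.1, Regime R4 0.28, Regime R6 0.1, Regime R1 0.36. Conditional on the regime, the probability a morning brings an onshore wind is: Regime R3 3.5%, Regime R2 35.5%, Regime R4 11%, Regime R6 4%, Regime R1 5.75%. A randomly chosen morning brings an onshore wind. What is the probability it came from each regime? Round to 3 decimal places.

Regime R3 0.058, Regime R2 0.367, Regime R4 0.319, Regime R6 0.041, Regime R1 0.214

Compute prior × likelihood for every hypothesis:
  Regime R3: 0.16 × 0.035 = 0.0056
  Regime R2: 0.1 × 0.355 = 0.0355
  Regime R4: 0.28 × 0.11 = 0.0308
  Regime R6: 0.1 × 0.04 = 0.004
  Regime R1: 0.36 × 0.0575 = 0.0207
Normalizing constant = 0.0966.
P(Regime R3 | onshore) = 0.0056/0.0966 ≈ 0.058
P(Regime R2 | onshore) = 0.0355/0.0966 ≈ 0.367
P(Regime R4 | onshore) = 0.0308/0.0966 ≈ 0.319
P(Regime R6 | onshore) = 0.004/0.0966 ≈ 0.041
P(Regime R1 | onshore) = 0.0207/0.0966 ≈ 0.214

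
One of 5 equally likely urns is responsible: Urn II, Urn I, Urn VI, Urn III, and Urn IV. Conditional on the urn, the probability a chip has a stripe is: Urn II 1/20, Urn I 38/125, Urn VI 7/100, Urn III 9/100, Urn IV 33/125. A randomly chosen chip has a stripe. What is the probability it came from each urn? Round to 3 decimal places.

With a uniform prior (1/5 each), posterior ∝ likelihood:
  Urn II: 0.05
  Urn I: 0.304
  Urn VI: 0.07
  Urn III: 0.09
  Urn IV: 0.264
Sum = 0.778.
P(Urn II | striped) = 0.05/0.778 ≈ 0.064
P(Urn I | striped) = 0.304/0.778 ≈ 0.391
P(Urn VI | striped) = 0.07/0.778 ≈ 0.090
P(Urn III | striped) = 0.09/0.778 ≈ 0.116
P(Urn IV | striped) = 0.264/0.778 ≈ 0.339

Urn II 0.064, Urn I 0.391, Urn VI 0.090, Urn III 0.116, Urn IV 0.339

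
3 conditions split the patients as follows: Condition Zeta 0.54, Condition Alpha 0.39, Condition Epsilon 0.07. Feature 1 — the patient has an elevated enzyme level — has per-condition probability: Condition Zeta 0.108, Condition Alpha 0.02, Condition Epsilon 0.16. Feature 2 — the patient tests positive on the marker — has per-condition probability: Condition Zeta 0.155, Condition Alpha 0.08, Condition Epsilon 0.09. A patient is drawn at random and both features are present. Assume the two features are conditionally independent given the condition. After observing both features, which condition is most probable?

Prior × likelihood for each hypothesis:
  Condition Zeta: 0.54 × 0.108 × 0.155 = 0.0090396
  Condition Alpha: 0.39 × 0.02 × 0.08 = 0.000624
  Condition Epsilon: 0.07 × 0.16 × 0.09 = 0.001008
Total = 0.0106716.
Largest term belongs to Condition Zeta, so Condition Zeta is most probable.

Condition Zeta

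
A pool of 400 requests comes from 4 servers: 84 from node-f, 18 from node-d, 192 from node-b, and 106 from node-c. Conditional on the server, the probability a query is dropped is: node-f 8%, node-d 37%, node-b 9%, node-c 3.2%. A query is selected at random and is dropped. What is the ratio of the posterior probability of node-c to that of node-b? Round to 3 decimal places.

Compute prior × likelihood for every hypothesis:
  node-f: 0.21 × 0.08 = 0.0168
  node-d: 0.045 × 0.37 = 0.01665
  node-b: 0.48 × 0.09 = 0.0432
  node-c: 0.265 × 0.032 = 0.00848
Sum = 0.08513.
The ratio is 0.00848 / 0.0432 (the normalizer cancels) = 0.196.

0.196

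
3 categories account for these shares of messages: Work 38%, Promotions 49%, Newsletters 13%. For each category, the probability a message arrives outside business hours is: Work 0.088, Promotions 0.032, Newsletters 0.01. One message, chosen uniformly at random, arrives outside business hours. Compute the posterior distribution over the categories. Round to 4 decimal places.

Work 0.6632, Promotions 0.3110, Newsletters 0.0258

Prior × likelihood for each hypothesis:
  Work: 0.38 × 0.088 = 0.03344
  Promotions: 0.49 × 0.032 = 0.01568
  Newsletters: 0.13 × 0.01 = 0.0013
Total = 0.05042.
P(Work | off-hours) = 0.03344/0.05042 ≈ 0.6632
P(Promotions | off-hours) = 0.01568/0.05042 ≈ 0.3110
P(Newsletters | off-hours) = 0.0013/0.05042 ≈ 0.0258
(Check: 0.6632+0.3110+0.0258 = 1.0000.)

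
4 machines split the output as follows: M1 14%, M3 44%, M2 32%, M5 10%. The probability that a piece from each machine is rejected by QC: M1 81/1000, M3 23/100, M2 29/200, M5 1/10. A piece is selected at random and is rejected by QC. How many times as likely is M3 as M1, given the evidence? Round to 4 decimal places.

8.9242

Compute prior × likelihood for every hypothesis:
  M1: 0.14 × 0.081 = 0.01134
  M3: 0.44 × 0.23 = 0.1012
  M2: 0.32 × 0.145 = 0.0464
  M5: 0.1 × 0.1 = 0.01
Normalizing constant = 0.16894.
The ratio is 0.1012 / 0.01134 (the normalizer cancels) = 8.9242.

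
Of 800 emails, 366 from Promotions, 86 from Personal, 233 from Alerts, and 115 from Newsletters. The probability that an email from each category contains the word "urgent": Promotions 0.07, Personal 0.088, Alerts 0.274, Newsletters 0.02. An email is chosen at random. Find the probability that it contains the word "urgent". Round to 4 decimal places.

By Bayes' rule, posterior ∝ prior × likelihood:
  Promotions: 0.4575 × 0.07 = 0.032025
  Personal: 0.1075 × 0.088 = 0.00946
  Alerts: 0.29125 × 0.274 = 0.0798025
  Newsletters: 0.14375 × 0.02 = 0.002875
P(urgent-flag) = 0.032025 + 0.00946 + 0.0798025 + 0.002875 = 0.1241625 → 0.1242.

0.1242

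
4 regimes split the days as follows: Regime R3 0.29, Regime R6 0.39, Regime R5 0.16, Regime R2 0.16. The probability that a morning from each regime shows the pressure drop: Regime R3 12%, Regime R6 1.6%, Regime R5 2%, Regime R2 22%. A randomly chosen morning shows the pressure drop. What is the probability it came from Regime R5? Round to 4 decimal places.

0.0403

Compute prior × likelihood for every hypothesis:
  Regime R3: 0.29 × 0.12 = 0.0348
  Regime R6: 0.39 × 0.016 = 0.00624
  Regime R5: 0.16 × 0.02 = 0.0032
  Regime R2: 0.16 × 0.22 = 0.0352
Total = 0.07944.
P(Regime R5 | evidence) = 0.0032 / 0.07944 ≈ 0.0403.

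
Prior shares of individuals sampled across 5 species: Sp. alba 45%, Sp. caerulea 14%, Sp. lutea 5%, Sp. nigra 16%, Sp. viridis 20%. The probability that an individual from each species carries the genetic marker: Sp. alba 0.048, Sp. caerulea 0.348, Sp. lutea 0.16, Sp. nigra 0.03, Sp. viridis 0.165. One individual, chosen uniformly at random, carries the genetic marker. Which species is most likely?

Prior × likelihood for each hypothesis:
  Sp. alba: 0.45 × 0.048 = 0.0216
  Sp. caerulea: 0.14 × 0.348 = 0.04872
  Sp. lutea: 0.05 × 0.16 = 0.008
  Sp. nigra: 0.16 × 0.03 = 0.0048
  Sp. viridis: 0.2 × 0.165 = 0.033
Normalizing constant = 0.11612.
Largest term belongs to Sp. caerulea, so Sp. caerulea is most probable.

Sp. caerulea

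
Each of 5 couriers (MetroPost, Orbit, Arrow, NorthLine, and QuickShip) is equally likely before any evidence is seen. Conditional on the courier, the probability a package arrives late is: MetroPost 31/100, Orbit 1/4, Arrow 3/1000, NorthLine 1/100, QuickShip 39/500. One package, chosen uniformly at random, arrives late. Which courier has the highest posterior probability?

Since the prior is uniform, the posterior is proportional to the likelihood:
  MetroPost: 0.31
  Orbit: 0.25
  Arrow: 0.003
  NorthLine: 0.01
  QuickShip: 0.078
Normalizing constant = 0.651.
Largest term belongs to MetroPost, so MetroPost is most probable.

MetroPost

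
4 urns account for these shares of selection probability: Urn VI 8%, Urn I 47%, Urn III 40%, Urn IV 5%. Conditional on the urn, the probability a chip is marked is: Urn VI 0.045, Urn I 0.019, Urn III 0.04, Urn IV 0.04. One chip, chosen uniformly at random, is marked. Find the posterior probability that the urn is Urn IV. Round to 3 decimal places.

By Bayes' rule, posterior ∝ prior × likelihood:
  Urn VI: 0.08 × 0.045 = 0.0036
  Urn I: 0.47 × 0.019 = 0.00893
  Urn III: 0.4 × 0.04 = 0.016
  Urn IV: 0.05 × 0.04 = 0.002
Sum = 0.03053.
P(Urn IV | evidence) = 0.002 / 0.03053 ≈ 0.066.

0.066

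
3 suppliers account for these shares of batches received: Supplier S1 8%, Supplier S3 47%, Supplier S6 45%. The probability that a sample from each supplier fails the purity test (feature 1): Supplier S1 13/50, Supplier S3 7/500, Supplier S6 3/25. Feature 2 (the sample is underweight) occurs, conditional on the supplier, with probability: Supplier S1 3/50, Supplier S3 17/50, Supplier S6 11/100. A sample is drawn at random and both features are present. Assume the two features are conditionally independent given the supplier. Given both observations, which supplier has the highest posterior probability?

Unnormalized posteriors (prior × likelihood):
  Supplier S1: 0.08 × 0.26 × 0.06 = 0.001248
  Supplier S3: 0.47 × 0.014 × 0.34 = 0.0022372
  Supplier S6: 0.45 × 0.12 × 0.11 = 0.00594
Normalizing constant = 0.0094252.
Largest term belongs to Supplier S6, so Supplier S6 is most probable.

Supplier S6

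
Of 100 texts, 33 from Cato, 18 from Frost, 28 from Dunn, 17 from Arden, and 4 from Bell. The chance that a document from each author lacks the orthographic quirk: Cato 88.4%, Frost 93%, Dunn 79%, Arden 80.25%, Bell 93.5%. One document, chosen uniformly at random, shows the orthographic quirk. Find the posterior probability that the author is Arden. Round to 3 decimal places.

Taking complements, P(quirk | each) = Cato 0.116, Frost 0.07, Dunn 0.21, Arden 0.1975, Bell 0.065.
Unnormalized posteriors (prior × likelihood):
  Cato: 0.33 × 0.116 = 0.03828
  Frost: 0.18 × 0.07 = 0.0126
  Dunn: 0.28 × 0.21 = 0.0588
  Arden: 0.17 × 0.1975 = 0.033575
  Bell: 0.04 × 0.065 = 0.0026
Normalizing constant = 0.145855.
P(Arden | evidence) = 0.033575 / 0.145855 ≈ 0.230.

0.230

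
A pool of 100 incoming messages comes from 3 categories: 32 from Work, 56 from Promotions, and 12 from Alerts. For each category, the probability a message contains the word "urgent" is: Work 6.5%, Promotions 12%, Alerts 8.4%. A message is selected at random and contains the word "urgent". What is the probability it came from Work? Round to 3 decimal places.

0.212

By Bayes' rule, posterior ∝ prior × likelihood:
  Work: 0.32 × 0.065 = 0.0208
  Promotions: 0.56 × 0.12 = 0.0672
  Alerts: 0.12 × 0.084 = 0.01008
Sum = 0.09808.
P(Work | evidence) = 0.0208 / 0.09808 ≈ 0.212.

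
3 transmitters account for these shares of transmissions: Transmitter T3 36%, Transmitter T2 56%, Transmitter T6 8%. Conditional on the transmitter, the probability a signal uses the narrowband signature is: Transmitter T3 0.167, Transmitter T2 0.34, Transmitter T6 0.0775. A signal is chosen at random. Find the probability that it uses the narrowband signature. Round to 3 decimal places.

Prior × likelihood for each hypothesis:
  Transmitter T3: 0.36 × 0.167 = 0.06012
  Transmitter T2: 0.56 × 0.34 = 0.1904
  Transmitter T6: 0.08 × 0.0775 = 0.0062
P(narrowband) = 0.06012 + 0.1904 + 0.0062 = 0.25672 → 0.257.

0.257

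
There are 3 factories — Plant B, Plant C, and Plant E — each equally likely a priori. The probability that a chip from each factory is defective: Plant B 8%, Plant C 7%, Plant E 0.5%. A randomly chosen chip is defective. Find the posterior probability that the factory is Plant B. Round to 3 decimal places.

0.516

Since the prior is uniform, the posterior is proportional to the likelihood:
  Plant B: 0.08
  Plant C: 0.07
  Plant E: 0.005
Total = 0.155.
P(Plant B | evidence) = 0.08 / 0.155 ≈ 0.516.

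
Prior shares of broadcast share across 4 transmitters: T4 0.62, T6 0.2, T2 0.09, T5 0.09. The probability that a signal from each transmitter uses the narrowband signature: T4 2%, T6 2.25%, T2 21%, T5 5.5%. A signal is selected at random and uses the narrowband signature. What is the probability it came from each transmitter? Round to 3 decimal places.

Unnormalized posteriors (prior × likelihood):
  T4: 0.62 × 0.02 = 0.0124
  T6: 0.2 × 0.0225 = 0.0045
  T2: 0.09 × 0.21 = 0.0189
  T5: 0.09 × 0.055 = 0.00495
Total = 0.04075.
P(T4 | narrowband) = 0.0124/0.04075 ≈ 0.304
P(T6 | narrowband) = 0.0045/0.04075 ≈ 0.110
P(T2 | narrowband) = 0.0189/0.04075 ≈ 0.464
P(T5 | narrowband) = 0.00495/0.04075 ≈ 0.121

T4 0.304, T6 0.110, T2 0.464, T5 0.121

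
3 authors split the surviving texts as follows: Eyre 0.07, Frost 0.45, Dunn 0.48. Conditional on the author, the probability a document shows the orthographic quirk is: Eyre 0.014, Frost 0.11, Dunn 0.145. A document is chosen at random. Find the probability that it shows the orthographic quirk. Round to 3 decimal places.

Prior × likelihood for each hypothesis:
  Eyre: 0.07 × 0.014 = 0.00098
  Frost: 0.45 × 0.11 = 0.0495
  Dunn: 0.48 × 0.145 = 0.0696
P(quirk) = 0.00098 + 0.0495 + 0.0696 = 0.12008 → 0.120.

0.120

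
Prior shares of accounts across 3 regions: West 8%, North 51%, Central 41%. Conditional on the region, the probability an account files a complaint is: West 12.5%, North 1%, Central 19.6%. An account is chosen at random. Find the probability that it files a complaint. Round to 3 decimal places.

Compute prior × likelihood for every hypothesis:
  West: 0.08 × 0.125 = 0.01
  North: 0.51 × 0.01 = 0.0051
  Central: 0.41 × 0.196 = 0.08036
P(complaint) = 0.01 + 0.0051 + 0.08036 = 0.09546 → 0.095.

0.095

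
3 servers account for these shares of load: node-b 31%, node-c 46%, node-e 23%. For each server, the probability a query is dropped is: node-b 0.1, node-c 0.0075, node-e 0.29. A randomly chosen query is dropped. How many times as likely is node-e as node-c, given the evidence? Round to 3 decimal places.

Compute prior × likelihood for every hypothesis:
  node-b: 0.31 × 0.1 = 0.031
  node-c: 0.46 × 0.0075 = 0.00345
  node-e: 0.23 × 0.29 = 0.0667
Total = 0.10115.
The ratio is 0.0667 / 0.00345 (the normalizer cancels) = 19.333.

19.333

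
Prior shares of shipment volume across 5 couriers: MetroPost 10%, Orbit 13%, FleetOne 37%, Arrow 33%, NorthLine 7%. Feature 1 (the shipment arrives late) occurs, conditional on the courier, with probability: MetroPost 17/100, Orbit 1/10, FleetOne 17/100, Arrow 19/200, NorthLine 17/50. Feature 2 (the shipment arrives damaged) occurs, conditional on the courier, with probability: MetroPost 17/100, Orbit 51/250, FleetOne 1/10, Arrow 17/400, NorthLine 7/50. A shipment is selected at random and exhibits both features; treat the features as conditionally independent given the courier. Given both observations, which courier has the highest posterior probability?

Unnormalized posteriors (prior × likelihood):
  MetroPost: 0.1 × 0.17 × 0.17 = 0.00289
  Orbit: 0.13 × 0.1 × 0.204 = 0.002652
  FleetOne: 0.37 × 0.17 × 0.1 = 0.00629
  Arrow: 0.33 × 0.095 × 0.0425 = 0.001332375
  NorthLine: 0.07 × 0.34 × 0.14 = 0.003332
Sum = 0.016496375.
Largest term belongs to FleetOne, so FleetOne is most probable.

FleetOne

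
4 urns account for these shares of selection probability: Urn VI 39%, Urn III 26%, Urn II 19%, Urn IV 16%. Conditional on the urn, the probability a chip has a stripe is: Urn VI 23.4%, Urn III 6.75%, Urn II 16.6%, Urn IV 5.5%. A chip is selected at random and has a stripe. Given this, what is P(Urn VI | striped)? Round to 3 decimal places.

0.612

Prior × likelihood for each hypothesis:
  Urn VI: 0.39 × 0.234 = 0.09126
  Urn III: 0.26 × 0.0675 = 0.01755
  Urn II: 0.19 × 0.166 = 0.03154
  Urn IV: 0.16 × 0.055 = 0.0088
Total = 0.14915.
P(Urn VI | evidence) = 0.09126 / 0.14915 ≈ 0.612.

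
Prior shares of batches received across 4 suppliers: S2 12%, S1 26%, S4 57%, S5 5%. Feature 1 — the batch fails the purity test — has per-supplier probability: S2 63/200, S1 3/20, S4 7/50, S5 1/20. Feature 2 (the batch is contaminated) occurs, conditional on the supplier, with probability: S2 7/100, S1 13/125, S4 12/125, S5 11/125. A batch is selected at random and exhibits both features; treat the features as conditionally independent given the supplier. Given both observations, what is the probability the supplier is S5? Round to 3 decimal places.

0.015

Unnormalized posteriors (prior × likelihood):
  S2: 0.12 × 0.315 × 0.07 = 0.002646
  S1: 0.26 × 0.15 × 0.104 = 0.004056
  S4: 0.57 × 0.14 × 0.096 = 0.0076608
  S5: 0.05 × 0.05 × 0.088 = 0.00022
Normalizing constant = 0.0145828.
P(S5 | evidence) = 0.00022 / 0.0145828 ≈ 0.015.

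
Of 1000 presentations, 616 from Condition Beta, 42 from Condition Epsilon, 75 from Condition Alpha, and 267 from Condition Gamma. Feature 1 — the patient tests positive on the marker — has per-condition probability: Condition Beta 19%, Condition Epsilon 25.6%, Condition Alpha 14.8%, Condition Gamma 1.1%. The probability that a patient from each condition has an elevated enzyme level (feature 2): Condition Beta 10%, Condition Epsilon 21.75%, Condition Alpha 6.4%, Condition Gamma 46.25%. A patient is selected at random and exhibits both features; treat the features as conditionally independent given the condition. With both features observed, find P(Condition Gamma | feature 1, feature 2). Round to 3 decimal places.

0.084

Compute prior × likelihood for every hypothesis:
  Condition Beta: 0.616 × 0.19 × 0.1 = 0.011704
  Condition Epsilon: 0.042 × 0.256 × 0.2175 = 0.00233856
  Condition Alpha: 0.075 × 0.148 × 0.064 = 0.0007104
  Condition Gamma: 0.267 × 0.011 × 0.4625 = 0.0013583625
Sum = 0.0161113225.
P(Condition Gamma | evidence) = 0.0013583625 / 0.0161113225 ≈ 0.084.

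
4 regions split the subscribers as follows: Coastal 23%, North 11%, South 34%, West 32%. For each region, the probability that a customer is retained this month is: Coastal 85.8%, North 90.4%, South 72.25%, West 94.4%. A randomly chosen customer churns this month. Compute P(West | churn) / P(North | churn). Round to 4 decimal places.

1.6970

Taking complements, P(churn | each) = Coastal 0.142, North 0.096, South 0.2775, West 0.056.
Prior × likelihood for each hypothesis:
  Coastal: 0.23 × 0.142 = 0.03266
  North: 0.11 × 0.096 = 0.01056
  South: 0.34 × 0.2775 = 0.09435
  West: 0.32 × 0.056 = 0.01792
Total = 0.15549.
The ratio is 0.01792 / 0.01056 (the normalizer cancels) = 1.6970.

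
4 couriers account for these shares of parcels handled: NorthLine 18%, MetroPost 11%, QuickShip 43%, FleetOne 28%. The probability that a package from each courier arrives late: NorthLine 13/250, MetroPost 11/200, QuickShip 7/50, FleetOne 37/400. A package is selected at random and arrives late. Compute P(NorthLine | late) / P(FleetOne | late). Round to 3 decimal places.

Prior × likelihood for each hypothesis:
  NorthLine: 0.18 × 0.052 = 0.00936
  MetroPost: 0.11 × 0.055 = 0.00605
  QuickShip: 0.43 × 0.14 = 0.0602
  FleetOne: 0.28 × 0.0925 = 0.0259
Total = 0.10151.
The ratio is 0.00936 / 0.0259 (the normalizer cancels) = 0.361.

0.361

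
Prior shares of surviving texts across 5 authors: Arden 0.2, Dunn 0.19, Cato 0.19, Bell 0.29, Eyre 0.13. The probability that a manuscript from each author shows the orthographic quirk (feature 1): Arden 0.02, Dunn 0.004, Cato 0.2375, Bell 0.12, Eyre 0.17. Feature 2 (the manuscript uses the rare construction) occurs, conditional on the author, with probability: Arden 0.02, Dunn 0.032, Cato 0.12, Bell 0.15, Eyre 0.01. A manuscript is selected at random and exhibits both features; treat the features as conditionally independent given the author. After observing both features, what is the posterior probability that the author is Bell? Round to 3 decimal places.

Compute prior × likelihood for every hypothesis:
  Arden: 0.2 × 0.02 × 0.02 = 0.00008
  Dunn: 0.19 × 0.004 × 0.032 = 0.00002432
  Cato: 0.19 × 0.2375 × 0.12 = 0.005415
  Bell: 0.29 × 0.12 × 0.15 = 0.00522
  Eyre: 0.13 × 0.17 × 0.01 = 0.000221
Total = 0.01096032.
P(Bell | evidence) = 0.00522 / 0.01096032 ≈ 0.476.

0.476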